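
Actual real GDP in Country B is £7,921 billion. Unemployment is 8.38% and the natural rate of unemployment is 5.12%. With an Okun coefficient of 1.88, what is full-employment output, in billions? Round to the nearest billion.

£8,438 billion

Unemployment gap = 8.38 - 5.12 = 3.26 points, so output gap = -1.88 × 3.26 = -6.1288%.
Since Y = Y* × (1 + gap/100), Y* = 7921/0.938712 ≈ 8438 billion.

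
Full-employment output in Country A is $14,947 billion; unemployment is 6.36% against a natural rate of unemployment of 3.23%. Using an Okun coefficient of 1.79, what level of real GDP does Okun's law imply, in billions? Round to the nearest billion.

Unemployment gap = 6.36 - 3.23 = 3.13 points, so the output gap is -1.79 × 3.13 = -5.6027%.
Actual GDP = 14947 × (1 - 5.6027/100) = 14947 × 0.943973 ≈ 14110 billion.

$14,110 billion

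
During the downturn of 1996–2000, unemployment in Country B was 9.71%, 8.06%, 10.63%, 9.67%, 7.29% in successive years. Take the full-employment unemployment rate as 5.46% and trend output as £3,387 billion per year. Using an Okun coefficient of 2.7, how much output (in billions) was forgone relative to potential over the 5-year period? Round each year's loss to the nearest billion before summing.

£1,652 billion

Year 1996: gap = -2.7 × (9.71 - 5.46) = -11.475%, loss ≈ 3387 × 11.475/100 ≈ 389.
Year 1997: gap = -2.7 × (8.06 - 5.46) = -7.02%, loss ≈ 3387 × 7.02/100 ≈ 238.
Year 1998: gap = -2.7 × (10.63 - 5.46) = -13.959%, loss ≈ 3387 × 13.959/100 ≈ 473.
Year 1999: gap = -2.7 × (9.67 - 5.46) = -11.367%, loss ≈ 3387 × 11.367/100 ≈ 385.
Year 2000: gap = -2.7 × (7.29 - 5.46) = -4.941%, loss ≈ 3387 × 4.941/100 ≈ 167.
Total lost output = 389 + 238 + 473 + 385 + 167 = 1652 billion.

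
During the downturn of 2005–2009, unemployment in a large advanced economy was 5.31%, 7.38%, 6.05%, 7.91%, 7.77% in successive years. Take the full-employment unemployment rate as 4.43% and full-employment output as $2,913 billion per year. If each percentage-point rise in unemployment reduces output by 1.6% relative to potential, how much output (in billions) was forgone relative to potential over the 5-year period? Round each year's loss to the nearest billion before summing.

$572 billion

Year 2005: gap = -1.6 × (5.31 - 4.43) = -1.408%, loss ≈ 2913 × 1.408/100 ≈ 41.
Year 2006: gap = -1.6 × (7.38 - 4.43) = -4.72%, loss ≈ 2913 × 4.72/100 ≈ 137.
Year 2007: gap = -1.6 × (6.05 - 4.43) = -2.592%, loss ≈ 2913 × 2.592/100 ≈ 76.
Year 2008: gap = -1.6 × (7.91 - 4.43) = -5.568%, loss ≈ 2913 × 5.568/100 ≈ 162.
Year 2009: gap = -1.6 × (7.77 - 4.43) = -5.344%, loss ≈ 2913 × 5.344/100 ≈ 156.
Total lost output = 41 + 137 + 76 + 162 + 156 = 572 billion.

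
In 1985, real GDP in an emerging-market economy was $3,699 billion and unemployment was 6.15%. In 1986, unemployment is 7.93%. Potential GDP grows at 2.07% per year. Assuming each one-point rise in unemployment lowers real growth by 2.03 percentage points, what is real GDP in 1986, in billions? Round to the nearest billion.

$3,642 billion

Δu = 7.93 - 6.15 = 1.78 points.
Okun's law (growth form): g_Y = g_Y* - β × Δu = 2.07 - 2.03 × (1.78) = 2.07 - 3.6134 = -1.5434%.
Real GDP in the next year = 3699 × (1 - 1.5434/100) = 3699 × 0.984566 ≈ 3642 billion.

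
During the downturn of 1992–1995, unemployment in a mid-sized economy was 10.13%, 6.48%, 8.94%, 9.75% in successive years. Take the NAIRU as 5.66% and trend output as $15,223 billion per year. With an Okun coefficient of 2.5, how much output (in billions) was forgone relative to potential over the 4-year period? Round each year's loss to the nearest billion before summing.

Year 1992: gap = -2.5 × (10.13 - 5.66) = -11.175%, loss ≈ 15223 × 11.175/100 ≈ 1701.
Year 1993: gap = -2.5 × (6.48 - 5.66) = -2.05%, loss ≈ 15223 × 2.05/100 ≈ 312.
Year 1994: gap = -2.5 × (8.94 - 5.66) = -8.2%, loss ≈ 15223 × 8.2/100 ≈ 1248.
Year 1995: gap = -2.5 × (9.75 - 5.66) = -10.225%, loss ≈ 15223 × 10.225/100 ≈ 1557.
Total lost output = 1701 + 312 + 1248 + 1557 = 4818 billion.

$4,818 billion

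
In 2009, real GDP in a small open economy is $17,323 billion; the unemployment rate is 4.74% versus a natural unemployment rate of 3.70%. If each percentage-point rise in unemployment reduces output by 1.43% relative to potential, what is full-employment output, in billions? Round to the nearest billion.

Unemployment gap = 4.74 - 3.7 = 1.04 points, so output gap = -1.43 × 1.04 = -1.4872%.
Since Y = Y* × (1 + gap/100), Y* = 17323/0.985128 ≈ 17585 billion.

$17,585 billion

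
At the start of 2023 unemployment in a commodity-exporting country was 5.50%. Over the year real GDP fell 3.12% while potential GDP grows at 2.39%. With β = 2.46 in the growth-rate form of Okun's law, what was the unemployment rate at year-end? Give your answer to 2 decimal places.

7.74%

Growth-rate Okun's law: g_Y = g_Y* - β × Δu, so Δu = (g_Y* - g_Y)/β.
Δu = (2.39 + 3.12)/2.46 = 5.51/2.46 = 2.24 percentage points.
Year-end unemployment = 5.5 + 2.24 = 7.74%.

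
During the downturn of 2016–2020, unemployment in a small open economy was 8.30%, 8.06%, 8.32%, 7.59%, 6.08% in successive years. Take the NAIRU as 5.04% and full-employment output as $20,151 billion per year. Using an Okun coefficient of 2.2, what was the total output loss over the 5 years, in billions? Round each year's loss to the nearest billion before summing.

$5,829 billion

Year 2016: gap = -2.2 × (8.3 - 5.04) = -7.172%, loss ≈ 20151 × 7.172/100 ≈ 1445.
Year 2017: gap = -2.2 × (8.06 - 5.04) = -6.644%, loss ≈ 20151 × 6.644/100 ≈ 1339.
Year 2018: gap = -2.2 × (8.32 - 5.04) = -7.216%, loss ≈ 20151 × 7.216/100 ≈ 1454.
Year 2019: gap = -2.2 × (7.59 - 5.04) = -5.61%, loss ≈ 20151 × 5.61/100 ≈ 1130.
Year 2020: gap = -2.2 × (6.08 - 5.04) = -2.288%, loss ≈ 20151 × 2.288/100 ≈ 461.
Total lost output = 1445 + 1339 + 1454 + 1130 + 461 = 5829 billion.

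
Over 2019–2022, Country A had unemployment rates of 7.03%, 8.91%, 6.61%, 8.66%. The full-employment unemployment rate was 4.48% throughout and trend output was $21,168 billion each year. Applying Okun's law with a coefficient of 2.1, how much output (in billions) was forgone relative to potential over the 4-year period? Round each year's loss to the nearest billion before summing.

$5,908 billion

Year 2019: gap = -2.1 × (7.03 - 4.48) = -5.355%, loss ≈ 21168 × 5.355/100 ≈ 1134.
Year 2020: gap = -2.1 × (8.91 - 4.48) = -9.303%, loss ≈ 21168 × 9.303/100 ≈ 1969.
Year 2021: gap = -2.1 × (6.61 - 4.48) = -4.473%, loss ≈ 21168 × 4.473/100 ≈ 947.
Year 2022: gap = -2.1 × (8.66 - 4.48) = -8.778%, loss ≈ 21168 × 8.778/100 ≈ 1858.
Total lost output = 1134 + 1969 + 947 + 1858 = 5908 billion.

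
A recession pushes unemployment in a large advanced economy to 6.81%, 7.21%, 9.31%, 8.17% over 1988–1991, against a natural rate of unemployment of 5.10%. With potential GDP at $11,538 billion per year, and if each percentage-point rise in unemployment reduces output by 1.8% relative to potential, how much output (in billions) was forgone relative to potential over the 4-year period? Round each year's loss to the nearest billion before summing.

$2,305 billion

Year 1988: gap = -1.8 × (6.81 - 5.1) = -3.078%, loss ≈ 11538 × 3.078/100 ≈ 355.
Year 1989: gap = -1.8 × (7.21 - 5.1) = -3.798%, loss ≈ 11538 × 3.798/100 ≈ 438.
Year 1990: gap = -1.8 × (9.31 - 5.1) = -7.578%, loss ≈ 11538 × 7.578/100 ≈ 874.
Year 1991: gap = -1.8 × (8.17 - 5.1) = -5.526%, loss ≈ 11538 × 5.526/100 ≈ 638.
Total lost output = 355 + 438 + 874 + 638 = 2305 billion.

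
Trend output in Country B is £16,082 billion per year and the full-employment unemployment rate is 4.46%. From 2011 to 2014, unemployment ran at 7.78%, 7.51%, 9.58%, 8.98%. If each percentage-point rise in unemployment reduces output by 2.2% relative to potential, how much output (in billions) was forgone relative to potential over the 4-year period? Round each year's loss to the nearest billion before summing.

£5,664 billion

Year 2011: gap = -2.2 × (7.78 - 4.46) = -7.304%, loss ≈ 16082 × 7.304/100 ≈ 1175.
Year 2012: gap = -2.2 × (7.51 - 4.46) = -6.71%, loss ≈ 16082 × 6.71/100 ≈ 1079.
Year 2013: gap = -2.2 × (9.58 - 4.46) = -11.264%, loss ≈ 16082 × 11.264/100 ≈ 1811.
Year 2014: gap = -2.2 × (8.98 - 4.46) = -9.944%, loss ≈ 16082 × 9.944/100 ≈ 1599.
Total lost output = 1175 + 1079 + 1811 + 1599 = 5664 billion.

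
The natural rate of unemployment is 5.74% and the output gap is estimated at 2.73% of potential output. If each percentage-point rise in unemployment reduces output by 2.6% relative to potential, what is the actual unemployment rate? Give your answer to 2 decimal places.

From Okun's law, u - u* = -(output gap)/β = -(2.73)/2.6 = -1.05 points.
So u = 5.74 - 1.05 = 4.69%.

4.69%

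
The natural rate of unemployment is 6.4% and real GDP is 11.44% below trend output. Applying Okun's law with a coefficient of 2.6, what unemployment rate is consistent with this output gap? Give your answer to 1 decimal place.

From Okun's law, u - u* = -(output gap)/β = -(-11.44)/2.6 = 4.4 points.
So u = 6.4 + 4.4 = 10.8%.

10.8%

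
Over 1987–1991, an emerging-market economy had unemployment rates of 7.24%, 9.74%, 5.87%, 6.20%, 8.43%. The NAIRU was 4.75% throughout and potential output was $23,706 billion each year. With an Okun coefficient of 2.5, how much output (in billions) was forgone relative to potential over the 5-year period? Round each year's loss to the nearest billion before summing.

$8,137 billion

Year 1987: gap = -2.5 × (7.24 - 4.75) = -6.225%, loss ≈ 23706 × 6.225/100 ≈ 1476.
Year 1988: gap = -2.5 × (9.74 - 4.75) = -12.475%, loss ≈ 23706 × 12.475/100 ≈ 2957.
Year 1989: gap = -2.5 × (5.87 - 4.75) = -2.8%, loss ≈ 23706 × 2.8/100 ≈ 664.
Year 1990: gap = -2.5 × (6.2 - 4.75) = -3.625%, loss ≈ 23706 × 3.625/100 ≈ 859.
Year 1991: gap = -2.5 × (8.43 - 4.75) = -9.2%, loss ≈ 23706 × 9.2/100 ≈ 2181.
Total lost output = 1476 + 2957 + 664 + 859 + 2181 = 8137 billion.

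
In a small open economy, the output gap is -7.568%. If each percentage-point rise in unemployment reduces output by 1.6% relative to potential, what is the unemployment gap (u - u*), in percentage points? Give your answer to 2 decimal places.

Okun's law: output gap = -β × (u - u*), so u - u* = -(output gap)/β.
u - u* = -(-7.568)/1.6 = 4.73 percentage points.

4.73 percentage points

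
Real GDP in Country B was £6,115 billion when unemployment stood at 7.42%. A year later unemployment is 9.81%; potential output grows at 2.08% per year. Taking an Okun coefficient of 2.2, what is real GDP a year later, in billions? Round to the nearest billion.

Δu = 9.81 - 7.42 = 2.39 points.
Okun's law (growth form): g_Y = g_Y* - β × Δu = 2.08 - 2.2 × (2.39) = 2.08 - 5.258 = -3.178%.
Real GDP in the next year = 6115 × (1 - 3.178/100) = 6115 × 0.96822 ≈ 5921 billion.

£5,921 billion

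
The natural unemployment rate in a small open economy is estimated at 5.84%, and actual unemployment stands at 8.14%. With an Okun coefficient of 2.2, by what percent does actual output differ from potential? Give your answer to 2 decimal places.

The unemployment gap is 8.14 - 5.84 = 2.3 percentage points.
Okun's law gives an output gap of -2.2 × 2.3 = -5.06%, i.e. 5.06% below potential.

-5.06%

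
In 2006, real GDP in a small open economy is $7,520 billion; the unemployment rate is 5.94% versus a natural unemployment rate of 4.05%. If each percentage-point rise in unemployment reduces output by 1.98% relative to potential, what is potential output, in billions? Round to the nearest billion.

$7,812 billion

Unemployment gap = 5.94 - 4.05 = 1.89 points, so output gap = -1.98 × 1.89 = -3.7422%.
Since Y = Y* × (1 + gap/100), Y* = 7520/0.962578 ≈ 7812 billion.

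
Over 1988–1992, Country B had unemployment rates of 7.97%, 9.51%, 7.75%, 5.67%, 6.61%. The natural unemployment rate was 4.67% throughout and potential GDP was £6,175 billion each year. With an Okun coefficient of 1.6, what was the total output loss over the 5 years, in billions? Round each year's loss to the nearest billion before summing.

Year 1988: gap = -1.6 × (7.97 - 4.67) = -5.28%, loss ≈ 6175 × 5.28/100 ≈ 326.
Year 1989: gap = -1.6 × (9.51 - 4.67) = -7.744%, loss ≈ 6175 × 7.744/100 ≈ 478.
Year 1990: gap = -1.6 × (7.75 - 4.67) = -4.928%, loss ≈ 6175 × 4.928/100 ≈ 304.
Year 1991: gap = -1.6 × (5.67 - 4.67) = -1.6%, loss ≈ 6175 × 1.6/100 ≈ 99.
Year 1992: gap = -1.6 × (6.61 - 4.67) = -3.104%, loss ≈ 6175 × 3.104/100 ≈ 192.
Total lost output = 326 + 478 + 304 + 99 + 192 = 1399 billion.

£1,399 billion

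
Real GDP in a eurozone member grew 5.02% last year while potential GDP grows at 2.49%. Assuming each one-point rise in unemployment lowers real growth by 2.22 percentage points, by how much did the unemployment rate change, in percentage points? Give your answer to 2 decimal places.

Growth-rate Okun's law: g_Y = g_Y* - β × Δu, so Δu = (g_Y* - g_Y)/β.
Δu = (2.49 - 5.02)/2.22 = -2.53/2.22 = -1.14 percentage points.

-1.14 percentage points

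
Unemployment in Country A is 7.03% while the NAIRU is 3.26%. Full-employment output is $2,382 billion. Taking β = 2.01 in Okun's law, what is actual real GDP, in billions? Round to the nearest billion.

Unemployment gap = 7.03 - 3.26 = 3.77 points, so the output gap is -2.01 × 3.77 = -7.5777%.
Actual GDP = 2382 × (1 - 7.5777/100) = 2382 × 0.924223 ≈ 2201 billion.

$2,201 billion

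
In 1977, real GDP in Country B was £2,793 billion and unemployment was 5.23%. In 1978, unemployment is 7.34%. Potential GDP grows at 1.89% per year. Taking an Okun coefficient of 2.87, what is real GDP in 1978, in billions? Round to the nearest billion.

£2,677 billion

Δu = 7.34 - 5.23 = 2.11 points.
Okun's law (growth form): g_Y = g_Y* - β × Δu = 1.89 - 2.87 × (2.11) = 1.89 - 6.0557 = -4.1657%.
Real GDP in the next year = 2793 × (1 - 4.1657/100) = 2793 × 0.958343 ≈ 2677 billion.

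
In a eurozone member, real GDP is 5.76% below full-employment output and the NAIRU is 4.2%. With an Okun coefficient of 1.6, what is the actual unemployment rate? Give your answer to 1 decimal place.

From Okun's law, u - u* = -(output gap)/β = -(-5.76)/1.6 = 3.6 points.
So u = 4.2 + 3.6 = 7.8%.

7.8%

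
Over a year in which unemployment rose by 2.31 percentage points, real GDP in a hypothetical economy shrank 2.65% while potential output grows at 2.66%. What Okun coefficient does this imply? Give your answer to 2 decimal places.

Growth form: g_Y = g_Y* - β × Δu, so β = (g_Y* - g_Y)/Δu.
β = (2.66 + 2.65)/2.31 = 5.31/2.31 = 2.30.

β ≈ 2.30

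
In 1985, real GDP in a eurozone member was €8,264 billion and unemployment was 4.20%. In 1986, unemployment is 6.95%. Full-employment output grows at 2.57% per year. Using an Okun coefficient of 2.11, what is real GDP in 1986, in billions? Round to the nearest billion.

€7,997 billion

Δu = 6.95 - 4.2 = 2.75 points.
Okun's law (growth form): g_Y = g_Y* - β × Δu = 2.57 - 2.11 × (2.75) = 2.57 - 5.8025 = -3.2325%.
Real GDP in the next year = 8264 × (1 - 3.2325/100) = 8264 × 0.967675 ≈ 7997 billion.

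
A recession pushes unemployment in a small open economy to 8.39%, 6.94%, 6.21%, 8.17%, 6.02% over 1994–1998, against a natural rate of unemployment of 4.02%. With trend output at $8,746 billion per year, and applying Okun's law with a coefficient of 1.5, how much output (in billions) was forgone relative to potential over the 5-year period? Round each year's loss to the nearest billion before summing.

$2,049 billion

Year 1994: gap = -1.5 × (8.39 - 4.02) = -6.555%, loss ≈ 8746 × 6.555/100 ≈ 573.
Year 1995: gap = -1.5 × (6.94 - 4.02) = -4.38%, loss ≈ 8746 × 4.38/100 ≈ 383.
Year 1996: gap = -1.5 × (6.21 - 4.02) = -3.285%, loss ≈ 8746 × 3.285/100 ≈ 287.
Year 1997: gap = -1.5 × (8.17 - 4.02) = -6.225%, loss ≈ 8746 × 6.225/100 ≈ 544.
Year 1998: gap = -1.5 × (6.02 - 4.02) = -3%, loss ≈ 8746 × 3/100 ≈ 262.
Total lost output = 573 + 383 + 287 + 544 + 262 = 2049 billion.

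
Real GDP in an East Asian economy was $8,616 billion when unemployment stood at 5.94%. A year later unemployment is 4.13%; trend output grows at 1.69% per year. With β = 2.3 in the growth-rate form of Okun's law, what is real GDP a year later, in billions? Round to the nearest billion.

Δu = 4.13 - 5.94 = -1.81 points.
Okun's law (growth form): g_Y = g_Y* - β × Δu = 1.69 - 2.3 × (-1.81) = 1.69 + 4.163 = 5.853%.
Real GDP in the next year = 8616 × (1 + 5.853/100) = 8616 × 1.05853 ≈ 9120 billion.

$9,120 billion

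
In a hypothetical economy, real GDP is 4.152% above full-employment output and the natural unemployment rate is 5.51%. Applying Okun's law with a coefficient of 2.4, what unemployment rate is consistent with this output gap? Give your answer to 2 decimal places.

3.78%

From Okun's law, u - u* = -(output gap)/β = -(4.152)/2.4 = -1.73 points.
So u = 5.51 - 1.73 = 3.78%.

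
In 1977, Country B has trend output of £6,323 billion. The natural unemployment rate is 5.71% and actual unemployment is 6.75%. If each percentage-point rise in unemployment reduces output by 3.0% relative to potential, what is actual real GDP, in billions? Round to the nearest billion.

Unemployment gap = 6.75 - 5.71 = 1.04 points, so the output gap is -3 × 1.04 = -3.12%.
Actual GDP = 6323 × (1 - 3.12/100) = 6323 × 0.9688 ≈ 6126 billion.

£6,126 billion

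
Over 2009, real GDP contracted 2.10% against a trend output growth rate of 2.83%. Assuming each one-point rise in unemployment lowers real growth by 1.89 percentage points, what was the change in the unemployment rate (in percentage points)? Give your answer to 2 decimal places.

Growth-rate Okun's law: g_Y = g_Y* - β × Δu, so Δu = (g_Y* - g_Y)/β.
Δu = (2.83 + 2.1)/1.89 = 4.93/1.89 = 2.61 percentage points.

2.61 percentage points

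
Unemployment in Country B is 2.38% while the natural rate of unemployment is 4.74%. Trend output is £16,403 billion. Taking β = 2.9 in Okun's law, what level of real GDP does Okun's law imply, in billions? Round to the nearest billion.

£17,526 billion

Unemployment gap = 2.38 - 4.74 = -2.36 points, so the output gap is -2.9 × (-2.36) = 6.844%.
Actual GDP = 16403 × (1 + 6.844/100) = 16403 × 1.06844 ≈ 17526 billion.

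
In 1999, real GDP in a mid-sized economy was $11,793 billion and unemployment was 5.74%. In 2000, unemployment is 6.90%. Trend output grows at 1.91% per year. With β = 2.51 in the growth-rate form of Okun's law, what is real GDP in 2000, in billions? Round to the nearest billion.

Δu = 6.9 - 5.74 = 1.16 points.
Okun's law (growth form): g_Y = g_Y* - β × Δu = 1.91 - 2.51 × (1.16) = 1.91 - 2.9116 = -1.0016%.
Real GDP in the next year = 11793 × (1 - 1.0016/100) = 11793 × 0.989984 ≈ 11675 billion.

$11,675 billion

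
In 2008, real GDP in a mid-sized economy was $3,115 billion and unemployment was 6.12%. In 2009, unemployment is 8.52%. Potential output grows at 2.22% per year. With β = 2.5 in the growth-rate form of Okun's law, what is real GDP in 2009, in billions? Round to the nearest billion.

Δu = 8.52 - 6.12 = 2.4 points.
Okun's law (growth form): g_Y = g_Y* - β × Δu = 2.22 - 2.5 × (2.40) = 2.22 - 6 = -3.78%.
Real GDP in the next year = 3115 × (1 - 3.78/100) = 3115 × 0.9622 ≈ 2997 billion.

$2,997 billion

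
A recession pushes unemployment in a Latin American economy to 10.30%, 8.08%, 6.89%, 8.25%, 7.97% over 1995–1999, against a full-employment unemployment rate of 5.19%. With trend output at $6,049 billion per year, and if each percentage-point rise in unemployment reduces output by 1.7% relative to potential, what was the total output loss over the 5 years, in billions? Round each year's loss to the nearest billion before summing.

Year 1995: gap = -1.7 × (10.3 - 5.19) = -8.687%, loss ≈ 6049 × 8.687/100 ≈ 525.
Year 1996: gap = -1.7 × (8.08 - 5.19) = -4.913%, loss ≈ 6049 × 4.913/100 ≈ 297.
Year 1997: gap = -1.7 × (6.89 - 5.19) = -2.89%, loss ≈ 6049 × 2.89/100 ≈ 175.
Year 1998: gap = -1.7 × (8.25 - 5.19) = -5.202%, loss ≈ 6049 × 5.202/100 ≈ 315.
Year 1999: gap = -1.7 × (7.97 - 5.19) = -4.726%, loss ≈ 6049 × 4.726/100 ≈ 286.
Total lost output = 525 + 297 + 175 + 315 + 286 = 1598 billion.

$1,598 billion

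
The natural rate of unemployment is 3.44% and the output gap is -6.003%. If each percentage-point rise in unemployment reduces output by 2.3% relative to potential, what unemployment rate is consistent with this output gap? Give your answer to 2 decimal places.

From Okun's law, u - u* = -(output gap)/β = -(-6.003)/2.3 = 2.61 points.
So u = 3.44 + 2.61 = 6.05%.

6.05%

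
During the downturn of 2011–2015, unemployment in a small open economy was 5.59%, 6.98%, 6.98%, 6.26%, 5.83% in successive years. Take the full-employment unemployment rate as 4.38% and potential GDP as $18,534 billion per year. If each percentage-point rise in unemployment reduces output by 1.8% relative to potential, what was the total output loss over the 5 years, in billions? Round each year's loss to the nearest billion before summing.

Year 2011: gap = -1.8 × (5.59 - 4.38) = -2.178%, loss ≈ 18534 × 2.178/100 ≈ 404.
Year 2012: gap = -1.8 × (6.98 - 4.38) = -4.68%, loss ≈ 18534 × 4.68/100 ≈ 867.
Year 2013: gap = -1.8 × (6.98 - 4.38) = -4.68%, loss ≈ 18534 × 4.68/100 ≈ 867.
Year 2014: gap = -1.8 × (6.26 - 4.38) = -3.384%, loss ≈ 18534 × 3.384/100 ≈ 627.
Year 2015: gap = -1.8 × (5.83 - 4.38) = -2.61%, loss ≈ 18534 × 2.61/100 ≈ 484.
Total lost output = 404 + 867 + 867 + 627 + 484 = 3249 billion.

$3,249 billion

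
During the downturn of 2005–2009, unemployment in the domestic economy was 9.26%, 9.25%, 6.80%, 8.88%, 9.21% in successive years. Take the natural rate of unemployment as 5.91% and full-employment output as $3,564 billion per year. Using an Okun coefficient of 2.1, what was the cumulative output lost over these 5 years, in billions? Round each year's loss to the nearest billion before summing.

$1,037 billion

Year 2005: gap = -2.1 × (9.26 - 5.91) = -7.035%, loss ≈ 3564 × 7.035/100 ≈ 251.
Year 2006: gap = -2.1 × (9.25 - 5.91) = -7.014%, loss ≈ 3564 × 7.014/100 ≈ 250.
Year 2007: gap = -2.1 × (6.8 - 5.91) = -1.869%, loss ≈ 3564 × 1.869/100 ≈ 67.
Year 2008: gap = -2.1 × (8.88 - 5.91) = -6.237%, loss ≈ 3564 × 6.237/100 ≈ 222.
Year 2009: gap = -2.1 × (9.21 - 5.91) = -6.93%, loss ≈ 3564 × 6.93/100 ≈ 247.
Total lost output = 251 + 250 + 67 + 222 + 247 = 1037 billion.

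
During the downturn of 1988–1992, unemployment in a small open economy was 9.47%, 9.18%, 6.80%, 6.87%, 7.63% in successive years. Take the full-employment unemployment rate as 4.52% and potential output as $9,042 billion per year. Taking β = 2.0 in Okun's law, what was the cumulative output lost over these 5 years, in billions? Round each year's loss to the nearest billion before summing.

$3,137 billion

Year 1988: gap = -2.0 × (9.47 - 4.52) = -9.9%, loss ≈ 9042 × 9.9/100 ≈ 895.
Year 1989: gap = -2.0 × (9.18 - 4.52) = -9.32%, loss ≈ 9042 × 9.32/100 ≈ 843.
Year 1990: gap = -2.0 × (6.8 - 4.52) = -4.56%, loss ≈ 9042 × 4.56/100 ≈ 412.
Year 1991: gap = -2.0 × (6.87 - 4.52) = -4.7%, loss ≈ 9042 × 4.7/100 ≈ 425.
Year 1992: gap = -2.0 × (7.63 - 4.52) = -6.22%, loss ≈ 9042 × 6.22/100 ≈ 562.
Total lost output = 895 + 843 + 412 + 425 + 562 = 3137 billion.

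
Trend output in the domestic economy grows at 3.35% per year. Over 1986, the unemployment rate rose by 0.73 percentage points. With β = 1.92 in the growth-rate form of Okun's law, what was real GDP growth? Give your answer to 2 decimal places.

Growth-rate Okun's law: g_Y = g_Y* - β × Δu.
g_Y = 3.35 - 1.92 × (0.73) = 3.35 - 1.4016 = 1.9484%, i.e. 1.95% to 2 d.p.

1.95%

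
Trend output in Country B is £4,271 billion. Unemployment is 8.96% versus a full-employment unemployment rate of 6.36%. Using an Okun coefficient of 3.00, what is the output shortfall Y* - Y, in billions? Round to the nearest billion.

Output gap = -3.00 × (8.96 - 6.36) = -3 × 2.6 = -7.8%.
Actual GDP ≈ 4271 × 0.922 ≈ 3938 billion, so the shortfall is 4271 - 3938 = 333 billion.

£333 billion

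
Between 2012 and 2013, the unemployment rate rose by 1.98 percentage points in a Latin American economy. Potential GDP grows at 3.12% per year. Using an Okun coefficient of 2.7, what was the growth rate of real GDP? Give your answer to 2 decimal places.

Growth-rate Okun's law: g_Y = g_Y* - β × Δu.
g_Y = 3.12 - 2.7 × (1.98) = 3.12 - 5.346 = -2.226%, i.e. -2.23% to 2 d.p.

-2.23%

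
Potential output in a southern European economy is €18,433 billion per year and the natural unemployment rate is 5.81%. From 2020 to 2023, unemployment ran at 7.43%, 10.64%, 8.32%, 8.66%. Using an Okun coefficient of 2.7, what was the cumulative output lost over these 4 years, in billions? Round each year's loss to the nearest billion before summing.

Year 2020: gap = -2.7 × (7.43 - 5.81) = -4.374%, loss ≈ 18433 × 4.374/100 ≈ 806.
Year 2021: gap = -2.7 × (10.64 - 5.81) = -13.041%, loss ≈ 18433 × 13.041/100 ≈ 2404.
Year 2022: gap = -2.7 × (8.32 - 5.81) = -6.777%, loss ≈ 18433 × 6.777/100 ≈ 1249.
Year 2023: gap = -2.7 × (8.66 - 5.81) = -7.695%, loss ≈ 18433 × 7.695/100 ≈ 1418.
Total lost output = 806 + 2404 + 1249 + 1418 = 5877 billion.

€5,877 billion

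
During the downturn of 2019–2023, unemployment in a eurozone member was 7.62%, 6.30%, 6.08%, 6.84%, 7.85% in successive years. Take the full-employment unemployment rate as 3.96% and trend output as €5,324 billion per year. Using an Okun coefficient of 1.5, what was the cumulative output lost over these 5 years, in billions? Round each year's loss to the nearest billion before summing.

Year 2019: gap = -1.5 × (7.62 - 3.96) = -5.49%, loss ≈ 5324 × 5.49/100 ≈ 292.
Year 2020: gap = -1.5 × (6.3 - 3.96) = -3.51%, loss ≈ 5324 × 3.51/100 ≈ 187.
Year 2021: gap = -1.5 × (6.08 - 3.96) = -3.18%, loss ≈ 5324 × 3.18/100 ≈ 169.
Year 2022: gap = -1.5 × (6.84 - 3.96) = -4.32%, loss ≈ 5324 × 4.32/100 ≈ 230.
Year 2023: gap = -1.5 × (7.85 - 3.96) = -5.835%, loss ≈ 5324 × 5.835/100 ≈ 311.
Total lost output = 292 + 187 + 169 + 230 + 311 = 1189 billion.

€1,189 billion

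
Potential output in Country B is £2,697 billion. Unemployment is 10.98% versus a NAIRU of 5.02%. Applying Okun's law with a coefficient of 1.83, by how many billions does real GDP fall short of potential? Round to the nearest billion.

£294 billion

Output gap = -1.83 × (10.98 - 5.02) = -1.83 × 5.96 = -10.9068%.
Actual GDP ≈ 2697 × 0.890932 ≈ 2403 billion, so the shortfall is 2697 - 2403 = 294 billion.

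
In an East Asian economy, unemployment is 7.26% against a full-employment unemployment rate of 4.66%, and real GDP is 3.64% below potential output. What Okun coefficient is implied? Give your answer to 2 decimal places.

β ≈ 1.40

Okun's law: output gap = -β × (u - u*).
-3.64 = -β × (7.26 - 4.66) = -β × 2.6, so β = 3.64/2.6 = 1.40.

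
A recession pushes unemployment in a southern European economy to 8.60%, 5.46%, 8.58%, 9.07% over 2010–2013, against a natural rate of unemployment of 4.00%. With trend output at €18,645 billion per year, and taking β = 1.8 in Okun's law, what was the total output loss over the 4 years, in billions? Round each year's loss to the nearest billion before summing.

Year 2010: gap = -1.8 × (8.6 - 4) = -8.28%, loss ≈ 18645 × 8.28/100 ≈ 1544.
Year 2011: gap = -1.8 × (5.46 - 4) = -2.628%, loss ≈ 18645 × 2.628/100 ≈ 490.
Year 2012: gap = -1.8 × (8.58 - 4) = -8.244%, loss ≈ 18645 × 8.244/100 ≈ 1537.
Year 2013: gap = -1.8 × (9.07 - 4) = -9.126%, loss ≈ 18645 × 9.126/100 ≈ 1702.
Total lost output = 1544 + 490 + 1537 + 1702 = 5273 billion.

€5,273 billion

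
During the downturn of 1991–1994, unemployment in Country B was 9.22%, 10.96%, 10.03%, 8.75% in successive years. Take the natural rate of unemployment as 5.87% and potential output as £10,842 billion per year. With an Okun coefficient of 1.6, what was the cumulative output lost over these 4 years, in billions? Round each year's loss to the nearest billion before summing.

£2,686 billion

Year 1991: gap = -1.6 × (9.22 - 5.87) = -5.36%, loss ≈ 10842 × 5.36/100 ≈ 581.
Year 1992: gap = -1.6 × (10.96 - 5.87) = -8.144%, loss ≈ 10842 × 8.144/100 ≈ 883.
Year 1993: gap = -1.6 × (10.03 - 5.87) = -6.656%, loss ≈ 10842 × 6.656/100 ≈ 722.
Year 1994: gap = -1.6 × (8.75 - 5.87) = -4.608%, loss ≈ 10842 × 4.608/100 ≈ 500.
Total lost output = 581 + 883 + 722 + 500 = 2686 billion.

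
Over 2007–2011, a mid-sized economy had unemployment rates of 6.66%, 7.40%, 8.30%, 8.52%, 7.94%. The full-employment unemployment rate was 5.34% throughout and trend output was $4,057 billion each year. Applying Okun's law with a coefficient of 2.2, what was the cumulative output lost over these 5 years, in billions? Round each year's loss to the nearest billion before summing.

$1,082 billion

Year 2007: gap = -2.2 × (6.66 - 5.34) = -2.904%, loss ≈ 4057 × 2.904/100 ≈ 118.
Year 2008: gap = -2.2 × (7.4 - 5.34) = -4.532%, loss ≈ 4057 × 4.532/100 ≈ 184.
Year 2009: gap = -2.2 × (8.3 - 5.34) = -6.512%, loss ≈ 4057 × 6.512/100 ≈ 264.
Year 2010: gap = -2.2 × (8.52 - 5.34) = -6.996%, loss ≈ 4057 × 6.996/100 ≈ 284.
Year 2011: gap = -2.2 × (7.94 - 5.34) = -5.72%, loss ≈ 4057 × 5.72/100 ≈ 232.
Total lost output = 118 + 184 + 264 + 284 + 232 = 1082 billion.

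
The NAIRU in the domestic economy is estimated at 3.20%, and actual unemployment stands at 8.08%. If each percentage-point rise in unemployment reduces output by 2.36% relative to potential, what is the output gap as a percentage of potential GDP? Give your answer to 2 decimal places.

-11.52%

The unemployment gap is 8.08 - 3.2 = 4.88 percentage points.
Okun's law gives an output gap of -2.36 × 4.88 = -11.5168%, i.e. 11.52% below potential.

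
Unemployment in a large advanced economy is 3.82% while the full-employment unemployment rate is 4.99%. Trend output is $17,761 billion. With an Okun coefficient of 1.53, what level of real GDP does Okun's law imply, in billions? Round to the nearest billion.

$18,079 billion

Unemployment gap = 3.82 - 4.99 = -1.17 points, so the output gap is -1.53 × (-1.17) = 1.7901%.
Actual GDP = 17761 × (1 + 1.7901/100) = 17761 × 1.017901 ≈ 18079 billion.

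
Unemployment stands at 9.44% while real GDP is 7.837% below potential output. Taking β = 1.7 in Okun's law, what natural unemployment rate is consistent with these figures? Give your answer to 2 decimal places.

4.83%

From Okun's law, u - u* = -(output gap)/β = -(-7.837)/1.7 = 4.61 points.
So u* = 9.44 - 4.61 = 4.83%.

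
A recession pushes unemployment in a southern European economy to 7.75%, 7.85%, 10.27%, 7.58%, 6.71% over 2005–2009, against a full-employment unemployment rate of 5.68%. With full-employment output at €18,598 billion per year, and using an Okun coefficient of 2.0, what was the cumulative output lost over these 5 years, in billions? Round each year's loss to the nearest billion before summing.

Year 2005: gap = -2.0 × (7.75 - 5.68) = -4.14%, loss ≈ 18598 × 4.14/100 ≈ 770.
Year 2006: gap = -2.0 × (7.85 - 5.68) = -4.34%, loss ≈ 18598 × 4.34/100 ≈ 807.
Year 2007: gap = -2.0 × (10.27 - 5.68) = -9.18%, loss ≈ 18598 × 9.18/100 ≈ 1707.
Year 2008: gap = -2.0 × (7.58 - 5.68) = -3.8%, loss ≈ 18598 × 3.8/100 ≈ 707.
Year 2009: gap = -2.0 × (6.71 - 5.68) = -2.06%, loss ≈ 18598 × 2.06/100 ≈ 383.
Total lost output = 770 + 807 + 1707 + 707 + 383 = 4374 billion.

€4,374 billion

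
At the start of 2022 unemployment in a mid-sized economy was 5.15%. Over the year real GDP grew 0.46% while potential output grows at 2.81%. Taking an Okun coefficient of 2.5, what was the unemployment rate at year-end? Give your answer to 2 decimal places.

6.09%

Growth-rate Okun's law: g_Y = g_Y* - β × Δu, so Δu = (g_Y* - g_Y)/β.
Δu = (2.81 - 0.46)/2.5 = 2.35/2.5 = 0.94 percentage points.
Year-end unemployment = 5.15 + 0.94 = 6.09%.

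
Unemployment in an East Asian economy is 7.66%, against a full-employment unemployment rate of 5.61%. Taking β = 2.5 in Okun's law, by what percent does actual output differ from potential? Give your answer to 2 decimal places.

-5.13%

The unemployment gap is 7.66 - 5.61 = 2.05 percentage points.
Okun's law gives an output gap of -2.5 × 2.05 = -5.125%, i.e. 5.13% below potential.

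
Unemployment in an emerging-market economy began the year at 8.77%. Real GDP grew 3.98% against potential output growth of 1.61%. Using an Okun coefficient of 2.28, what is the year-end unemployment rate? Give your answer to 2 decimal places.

Growth-rate Okun's law: g_Y = g_Y* - β × Δu, so Δu = (g_Y* - g_Y)/β.
Δu = (1.61 - 3.98)/2.28 = -2.37/2.28 = -1.04 percentage points.
Year-end unemployment = 8.77 - 1.04 = 7.73%.

7.73%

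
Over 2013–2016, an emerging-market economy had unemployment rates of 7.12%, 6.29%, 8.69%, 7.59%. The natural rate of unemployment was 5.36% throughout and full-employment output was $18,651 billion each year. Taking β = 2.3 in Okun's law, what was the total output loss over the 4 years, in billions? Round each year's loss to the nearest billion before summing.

$3,539 billion

Year 2013: gap = -2.3 × (7.12 - 5.36) = -4.048%, loss ≈ 18651 × 4.048/100 ≈ 755.
Year 2014: gap = -2.3 × (6.29 - 5.36) = -2.139%, loss ≈ 18651 × 2.139/100 ≈ 399.
Year 2015: gap = -2.3 × (8.69 - 5.36) = -7.659%, loss ≈ 18651 × 7.659/100 ≈ 1428.
Year 2016: gap = -2.3 × (7.59 - 5.36) = -5.129%, loss ≈ 18651 × 5.129/100 ≈ 957.
Total lost output = 755 + 399 + 1428 + 957 = 3539 billion.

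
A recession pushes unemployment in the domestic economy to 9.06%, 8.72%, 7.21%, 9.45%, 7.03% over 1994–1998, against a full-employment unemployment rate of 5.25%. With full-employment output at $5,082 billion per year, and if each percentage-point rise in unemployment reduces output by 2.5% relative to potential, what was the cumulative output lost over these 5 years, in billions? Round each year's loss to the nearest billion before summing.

Year 1994: gap = -2.5 × (9.06 - 5.25) = -9.525%, loss ≈ 5082 × 9.525/100 ≈ 484.
Year 1995: gap = -2.5 × (8.72 - 5.25) = -8.675%, loss ≈ 5082 × 8.675/100 ≈ 441.
Year 1996: gap = -2.5 × (7.21 - 5.25) = -4.9%, loss ≈ 5082 × 4.9/100 ≈ 249.
Year 1997: gap = -2.5 × (9.45 - 5.25) = -10.5%, loss ≈ 5082 × 10.5/100 ≈ 534.
Year 1998: gap = -2.5 × (7.03 - 5.25) = -4.45%, loss ≈ 5082 × 4.45/100 ≈ 226.
Total lost output = 484 + 441 + 249 + 534 + 226 = 1934 billion.

$1,934 billion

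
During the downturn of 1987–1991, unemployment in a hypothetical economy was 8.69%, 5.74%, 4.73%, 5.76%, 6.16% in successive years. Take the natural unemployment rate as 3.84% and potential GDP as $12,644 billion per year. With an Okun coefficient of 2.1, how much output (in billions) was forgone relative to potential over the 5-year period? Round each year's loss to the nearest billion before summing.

Year 1987: gap = -2.1 × (8.69 - 3.84) = -10.185%, loss ≈ 12644 × 10.185/100 ≈ 1288.
Year 1988: gap = -2.1 × (5.74 - 3.84) = -3.99%, loss ≈ 12644 × 3.99/100 ≈ 504.
Year 1989: gap = -2.1 × (4.73 - 3.84) = -1.869%, loss ≈ 12644 × 1.869/100 ≈ 236.
Year 1990: gap = -2.1 × (5.76 - 3.84) = -4.032%, loss ≈ 12644 × 4.032/100 ≈ 510.
Year 1991: gap = -2.1 × (6.16 - 3.84) = -4.872%, loss ≈ 12644 × 4.872/100 ≈ 616.
Total lost output = 1288 + 504 + 236 + 510 + 616 = 3154 billion.

$3,154 billion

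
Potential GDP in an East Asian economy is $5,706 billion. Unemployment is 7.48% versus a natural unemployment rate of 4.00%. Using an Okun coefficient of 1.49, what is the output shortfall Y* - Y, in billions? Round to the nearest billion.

$296 billion

Output gap = -1.49 × (7.48 - 4) = -1.49 × 3.48 = -5.1852%.
Actual GDP ≈ 5706 × 0.948148 ≈ 5410 billion, so the shortfall is 5706 - 5410 = 296 billion.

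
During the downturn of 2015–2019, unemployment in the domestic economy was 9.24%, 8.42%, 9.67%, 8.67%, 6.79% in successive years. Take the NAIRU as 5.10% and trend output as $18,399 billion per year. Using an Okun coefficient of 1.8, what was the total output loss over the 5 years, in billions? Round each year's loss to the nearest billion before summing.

$5,727 billion

Year 2015: gap = -1.8 × (9.24 - 5.1) = -7.452%, loss ≈ 18399 × 7.452/100 ≈ 1371.
Year 2016: gap = -1.8 × (8.42 - 5.1) = -5.976%, loss ≈ 18399 × 5.976/100 ≈ 1100.
Year 2017: gap = -1.8 × (9.67 - 5.1) = -8.226%, loss ≈ 18399 × 8.226/100 ≈ 1514.
Year 2018: gap = -1.8 × (8.67 - 5.1) = -6.426%, loss ≈ 18399 × 6.426/100 ≈ 1182.
Year 2019: gap = -1.8 × (6.79 - 5.1) = -3.042%, loss ≈ 18399 × 3.042/100 ≈ 560.
Total lost output = 1371 + 1100 + 1514 + 1182 + 560 = 5727 billion.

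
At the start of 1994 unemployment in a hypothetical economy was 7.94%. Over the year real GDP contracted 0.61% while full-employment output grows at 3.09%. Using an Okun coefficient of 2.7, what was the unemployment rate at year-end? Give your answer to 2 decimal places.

9.31%

Growth-rate Okun's law: g_Y = g_Y* - β × Δu, so Δu = (g_Y* - g_Y)/β.
Δu = (3.09 + 0.61)/2.7 = 3.7/2.7 = 1.37 percentage points.
Year-end unemployment = 7.94 + 1.37 = 9.31%.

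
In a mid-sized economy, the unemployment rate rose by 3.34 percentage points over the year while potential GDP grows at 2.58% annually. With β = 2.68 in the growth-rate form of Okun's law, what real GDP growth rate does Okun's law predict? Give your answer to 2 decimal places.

-6.37%

Growth-rate Okun's law: g_Y = g_Y* - β × Δu.
g_Y = 2.58 - 2.68 × (3.34) = 2.58 - 8.9512 = -6.3712%, i.e. -6.37% to 2 d.p.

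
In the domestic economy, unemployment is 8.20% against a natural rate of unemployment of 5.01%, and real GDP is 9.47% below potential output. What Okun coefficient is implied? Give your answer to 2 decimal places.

Okun's law: output gap = -β × (u - u*).
-9.47 = -β × (8.2 - 5.01) = -β × 3.19, so β = 9.47/3.19 = 2.97.

β ≈ 2.97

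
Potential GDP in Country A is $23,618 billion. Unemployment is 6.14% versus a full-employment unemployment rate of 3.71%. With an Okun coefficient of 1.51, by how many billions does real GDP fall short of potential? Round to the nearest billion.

$867 billion

Output gap = -1.51 × (6.14 - 3.71) = -1.51 × 2.43 = -3.6693%.
Actual GDP ≈ 23618 × 0.963307 ≈ 22751 billion, so the shortfall is 23618 - 22751 = 867 billion.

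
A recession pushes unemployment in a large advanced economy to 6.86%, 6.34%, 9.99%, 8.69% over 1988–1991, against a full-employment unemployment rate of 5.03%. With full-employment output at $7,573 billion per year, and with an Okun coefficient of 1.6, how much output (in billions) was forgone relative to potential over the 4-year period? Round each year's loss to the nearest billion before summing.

$1,425 billion

Year 1988: gap = -1.6 × (6.86 - 5.03) = -2.928%, loss ≈ 7573 × 2.928/100 ≈ 222.
Year 1989: gap = -1.6 × (6.34 - 5.03) = -2.096%, loss ≈ 7573 × 2.096/100 ≈ 159.
Year 1990: gap = -1.6 × (9.99 - 5.03) = -7.936%, loss ≈ 7573 × 7.936/100 ≈ 601.
Year 1991: gap = -1.6 × (8.69 - 5.03) = -5.856%, loss ≈ 7573 × 5.856/100 ≈ 443.
Total lost output = 222 + 159 + 601 + 443 = 1425 billion.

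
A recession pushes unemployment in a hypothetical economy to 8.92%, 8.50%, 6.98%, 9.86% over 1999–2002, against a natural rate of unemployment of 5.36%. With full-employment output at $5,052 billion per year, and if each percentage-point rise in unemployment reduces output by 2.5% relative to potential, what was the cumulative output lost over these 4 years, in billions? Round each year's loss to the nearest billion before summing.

$1,620 billion

Year 1999: gap = -2.5 × (8.92 - 5.36) = -8.9%, loss ≈ 5052 × 8.9/100 ≈ 450.
Year 2000: gap = -2.5 × (8.5 - 5.36) = -7.85%, loss ≈ 5052 × 7.85/100 ≈ 397.
Year 2001: gap = -2.5 × (6.98 - 5.36) = -4.05%, loss ≈ 5052 × 4.05/100 ≈ 205.
Year 2002: gap = -2.5 × (9.86 - 5.36) = -11.25%, loss ≈ 5052 × 11.25/100 ≈ 568.
Total lost output = 450 + 397 + 205 + 568 = 1620 billion.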